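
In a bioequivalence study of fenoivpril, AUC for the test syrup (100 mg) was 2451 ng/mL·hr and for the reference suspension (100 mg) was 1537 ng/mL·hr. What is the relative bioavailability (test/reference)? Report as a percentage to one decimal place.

F_rel = 159.5%

F_rel = (AUC_test/D_test) / (AUC_ref/D_ref)
      = (2451/100) / (1537/100)
      = 24.51 / 15.37 = 1.5947 = 159.47%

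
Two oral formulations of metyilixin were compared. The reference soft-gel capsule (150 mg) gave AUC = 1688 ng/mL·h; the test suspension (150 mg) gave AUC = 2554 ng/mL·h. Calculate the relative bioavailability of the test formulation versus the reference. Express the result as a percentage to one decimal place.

F_rel = (AUC_test/D_test) / (AUC_ref/D_ref)
      = (2554/150) / (1688/150)
      = 17.0267 / 11.2533 = 1.5130 = 151.30%

F_rel = 151.3%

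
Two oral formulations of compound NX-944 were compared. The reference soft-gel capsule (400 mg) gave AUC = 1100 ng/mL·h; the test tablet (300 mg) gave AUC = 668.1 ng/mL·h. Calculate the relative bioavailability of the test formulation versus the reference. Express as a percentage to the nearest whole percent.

F_rel = (AUC_test/D_test) / (AUC_ref/D_ref)
      = (668.1/300) / (1100/400)
      = 2.227 / 2.75 = 0.8098 = 80.98%

F_rel = 81%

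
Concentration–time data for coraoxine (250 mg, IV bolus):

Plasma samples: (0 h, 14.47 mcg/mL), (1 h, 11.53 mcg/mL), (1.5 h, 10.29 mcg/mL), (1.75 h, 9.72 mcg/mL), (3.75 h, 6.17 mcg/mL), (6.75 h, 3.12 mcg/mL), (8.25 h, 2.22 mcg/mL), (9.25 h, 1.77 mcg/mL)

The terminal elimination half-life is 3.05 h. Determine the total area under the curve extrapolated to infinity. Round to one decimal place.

AUC = 64.6 mcg/mL·h

Trapezoidal AUC_0→9.25:
  [0→1]: (14.47+11.53)/2 × 1 = 13.0
  [1→1.5]: (11.53+10.29)/2 × 0.5 = 5.455
  [1.5→1.75]: (10.29+9.72)/2 × 0.25 = 2.50125
  [1.75→3.75]: (9.72+6.17)/2 × 2 = 15.89
  [3.75→6.75]: (6.17+3.12)/2 × 3 = 13.935
  [6.75→8.25]: (3.12+2.22)/2 × 1.5 = 4.005
  [8.25→9.25]: (2.22+1.77)/2 × 1 = 1.995
  Sum = 56.78125 mcg/mL·h
k_e = ln2 / t½ = 0.693147 / 3.05 = 0.2273 h^-1
Extrapolated tail: C_last / k_e = 1.77 / 0.2273 = 7.787
AUC_0→∞ = 56.78125 + 7.787 = 64.56825 mcg/mL·h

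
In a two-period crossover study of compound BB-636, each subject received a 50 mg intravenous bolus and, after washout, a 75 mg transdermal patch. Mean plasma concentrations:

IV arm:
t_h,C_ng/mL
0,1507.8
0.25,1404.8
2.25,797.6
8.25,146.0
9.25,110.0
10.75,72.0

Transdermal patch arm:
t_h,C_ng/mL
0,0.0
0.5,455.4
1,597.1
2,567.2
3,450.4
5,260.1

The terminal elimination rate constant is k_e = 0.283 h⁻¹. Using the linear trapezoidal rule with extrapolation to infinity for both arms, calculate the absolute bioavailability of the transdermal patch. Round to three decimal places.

F = 0.349

Trapezoidal AUC_0→10.75 (IV):
  [0→0.25]: (1507.8+1404.8)/2 × 0.25 = 364.075
  [0.25→2.25]: (1404.8+797.6)/2 × 2 = 2202.4
  [2.25→8.25]: (797.6+146.0)/2 × 6 = 2830.8
  [8.25→9.25]: (146.0+110.0)/2 × 1 = 128.0
  [9.25→10.75]: (110.0+72.0)/2 × 1.5 = 136.5
  Sum = 5661.775 ng/mL·h
IV tail: 72.0/0.283 = 254.417; AUC_iv,0→∞ = 5661.775 + 254.417 = 5916.192 ng/mL·h
Trapezoidal AUC_0→5 (transdermal patch):
  [0→0.5]: (0.0+455.4)/2 × 0.5 = 113.85
  [0.5→1]: (455.4+597.1)/2 × 0.5 = 263.125
  [1→2]: (597.1+567.2)/2 × 1 = 582.15
  [2→3]: (567.2+450.4)/2 × 1 = 508.8
  [3→5]: (450.4+260.1)/2 × 2 = 710.5
  Sum = 2178.425 ng/mL·h
transdermal patch tail: 260.1/0.283 = 919.081; AUC_ev,0→∞ = 2178.425 + 919.081 = 3097.506 ng/mL·h
F = (AUC_ev/D_ev)/(AUC_iv/D_iv) = (3097.506/75)/(5916.192/50) = 41.30008/118.32384 = 0.3490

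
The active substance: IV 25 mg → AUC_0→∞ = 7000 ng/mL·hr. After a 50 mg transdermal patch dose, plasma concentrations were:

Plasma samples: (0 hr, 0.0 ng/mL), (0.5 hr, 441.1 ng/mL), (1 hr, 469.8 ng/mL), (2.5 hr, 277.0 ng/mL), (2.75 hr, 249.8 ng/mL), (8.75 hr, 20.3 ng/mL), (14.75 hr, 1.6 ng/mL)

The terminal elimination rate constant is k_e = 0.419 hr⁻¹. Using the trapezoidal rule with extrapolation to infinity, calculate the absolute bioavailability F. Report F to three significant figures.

F = 0.132

Trapezoidal AUC_0→14.75 (transdermal patch):
  [0→0.5]: (0.0+441.1)/2 × 0.5 = 110.275
  [0.5→1]: (441.1+469.8)/2 × 0.5 = 227.725
  [1→2.5]: (469.8+277.0)/2 × 1.5 = 560.1
  [2.5→2.75]: (277.0+249.8)/2 × 0.25 = 65.85
  [2.75→8.75]: (249.8+20.3)/2 × 6 = 810.3
  [8.75→14.75]: (20.3+1.6)/2 × 6 = 65.7
  Sum = 1839.95 ng/mL·hr
Tail: C_last/k_e = 1.6/0.419 = 3.819
AUC_0→∞ (transdermal patch) = 1839.95 + 3.819 = 1843.769 ng/mL·hr
F = (AUC_ev/D_ev)/(AUC_iv/D_iv) = (1843.769/50)/(7000/25) = 36.87538/280 = 0.1317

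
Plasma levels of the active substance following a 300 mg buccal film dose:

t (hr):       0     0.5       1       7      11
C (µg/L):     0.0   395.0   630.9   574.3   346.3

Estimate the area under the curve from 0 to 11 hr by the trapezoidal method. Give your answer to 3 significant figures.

AUC = 5810 µg/L·hr

Trapezoidal AUC_0→11:
  [0→0.5]: (0.0+395.0)/2 × 0.5 = 98.75
  [0.5→1]: (395.0+630.9)/2 × 0.5 = 256.475
  [1→7]: (630.9+574.3)/2 × 6 = 3615.6
  [7→11]: (574.3+346.3)/2 × 4 = 1841.2
  Sum = 5812.025 µg/L·hr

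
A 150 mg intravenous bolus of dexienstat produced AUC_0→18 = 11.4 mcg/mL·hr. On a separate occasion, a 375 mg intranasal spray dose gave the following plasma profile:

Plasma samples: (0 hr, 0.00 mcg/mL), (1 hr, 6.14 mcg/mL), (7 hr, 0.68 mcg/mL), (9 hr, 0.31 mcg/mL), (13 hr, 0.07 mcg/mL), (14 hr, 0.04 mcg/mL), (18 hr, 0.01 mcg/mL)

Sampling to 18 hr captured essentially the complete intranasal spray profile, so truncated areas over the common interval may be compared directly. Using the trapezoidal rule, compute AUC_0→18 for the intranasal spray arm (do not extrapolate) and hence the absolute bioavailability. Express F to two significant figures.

Trapezoidal AUC_0→18 (intranasal spray):
  [0→1]: (0.00+6.14)/2 × 1 = 3.07
  [1→7]: (6.14+0.68)/2 × 6 = 20.46
  [7→9]: (0.68+0.31)/2 × 2 = 0.99
  [9→13]: (0.31+0.07)/2 × 4 = 0.76
  [13→14]: (0.07+0.04)/2 × 1 = 0.055
  [14→18]: (0.04+0.01)/2 × 4 = 0.1
  Sum = 25.435 mcg/mL·hr
F = (AUC_ev/D_ev)/(AUC_iv/D_iv) = (25.435/375)/(11.4/150) = 0.0678267/0.076 = 0.8925

F = 0.89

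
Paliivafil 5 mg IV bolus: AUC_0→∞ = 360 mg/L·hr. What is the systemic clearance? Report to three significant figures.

CL = 0.0139 L/hr

CL = Dose_iv / AUC_0→∞
   = 5 / 360 = 0.0138889 L/hr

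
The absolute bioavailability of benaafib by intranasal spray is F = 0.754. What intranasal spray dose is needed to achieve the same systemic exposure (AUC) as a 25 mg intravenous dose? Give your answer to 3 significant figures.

For equal systemic exposure: F × D_ev = D_iv
D_ev = D_iv / F = 25 / 0.754 = 33.1565 mg

D_intranasal = 33.2 mg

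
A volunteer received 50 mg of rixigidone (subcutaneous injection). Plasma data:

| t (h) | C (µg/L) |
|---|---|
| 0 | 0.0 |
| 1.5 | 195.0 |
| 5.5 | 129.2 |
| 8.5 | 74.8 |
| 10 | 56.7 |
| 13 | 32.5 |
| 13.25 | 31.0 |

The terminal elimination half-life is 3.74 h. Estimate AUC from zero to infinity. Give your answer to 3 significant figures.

AUC = 1510 µg/L·h

Trapezoidal AUC_0→13.25:
  [0→1.5]: (0.0+195.0)/2 × 1.5 = 146.25
  [1.5→5.5]: (195.0+129.2)/2 × 4 = 648.4
  [5.5→8.5]: (129.2+74.8)/2 × 3 = 306.0
  [8.5→10]: (74.8+56.7)/2 × 1.5 = 98.625
  [10→13]: (56.7+32.5)/2 × 3 = 133.8
  [13→13.25]: (32.5+31.0)/2 × 0.25 = 7.9375
  Sum = 1341.0125 µg/L·h
k_e = ln2 / t½ = 0.693147 / 3.74 = 0.1853 h^-1
Extrapolated tail: C_last / k_e = 31.0 / 0.1853 = 167.296
AUC_0→∞ = 1341.0125 + 167.296 = 1508.3085 µg/L·h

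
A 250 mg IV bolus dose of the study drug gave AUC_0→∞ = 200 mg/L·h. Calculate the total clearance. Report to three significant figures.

CL = 1.25 L/h

CL = Dose_iv / AUC_0→∞
   = 250 / 200 = 1.25 L/h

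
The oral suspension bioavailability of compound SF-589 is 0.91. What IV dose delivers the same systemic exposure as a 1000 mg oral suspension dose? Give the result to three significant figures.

D_iv = 910 mg

Systemic exposure from an extravascular dose = F × D_ev, so the equivalent IV dose is F × D_ev.
D_iv = F × D_ev = 0.91 × 1000 = 910 mg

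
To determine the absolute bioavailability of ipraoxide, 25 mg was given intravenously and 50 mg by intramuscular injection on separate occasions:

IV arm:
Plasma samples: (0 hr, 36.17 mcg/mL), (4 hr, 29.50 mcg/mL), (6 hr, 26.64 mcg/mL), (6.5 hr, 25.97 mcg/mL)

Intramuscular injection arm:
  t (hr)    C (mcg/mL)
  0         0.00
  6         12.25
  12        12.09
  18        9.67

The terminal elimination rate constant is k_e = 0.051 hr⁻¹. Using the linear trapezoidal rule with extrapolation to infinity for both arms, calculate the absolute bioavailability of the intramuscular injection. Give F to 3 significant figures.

F = 0.257

Trapezoidal AUC_0→6.5 (IV):
  [0→4]: (36.17+29.50)/2 × 4 = 131.34
  [4→6]: (29.50+26.64)/2 × 2 = 56.14
  [6→6.5]: (26.64+25.97)/2 × 0.5 = 13.1525
  Sum = 200.6325 mcg/mL·hr
IV tail: 25.97/0.051 = 509.216; AUC_iv,0→∞ = 200.6325 + 509.216 = 709.8485 mcg/mL·hr
Trapezoidal AUC_0→18 (intramuscular injection):
  [0→6]: (0.00+12.25)/2 × 6 = 36.75
  [6→12]: (12.25+12.09)/2 × 6 = 73.02
  [12→18]: (12.09+9.67)/2 × 6 = 65.28
  Sum = 175.05 mcg/mL·hr
intramuscular injection tail: 9.67/0.051 = 189.608; AUC_ev,0→∞ = 175.05 + 189.608 = 364.658 mcg/mL·hr
F = (AUC_ev/D_ev)/(AUC_iv/D_iv) = (364.658/50)/(709.8485/25) = 7.29316/28.39394 = 0.2569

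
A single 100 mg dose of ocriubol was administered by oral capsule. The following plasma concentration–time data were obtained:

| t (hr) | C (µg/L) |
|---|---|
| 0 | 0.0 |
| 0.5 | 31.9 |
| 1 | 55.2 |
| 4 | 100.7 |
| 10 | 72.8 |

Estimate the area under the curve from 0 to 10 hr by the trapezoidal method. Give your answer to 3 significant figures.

Trapezoidal AUC_0→10:
  [0→0.5]: (0.0+31.9)/2 × 0.5 = 7.975
  [0.5→1]: (31.9+55.2)/2 × 0.5 = 21.775
  [1→4]: (55.2+100.7)/2 × 3 = 233.85
  [4→10]: (100.7+72.8)/2 × 6 = 520.5
  Sum = 784.1 µg/L·hr

AUC = 784 µg/L·hr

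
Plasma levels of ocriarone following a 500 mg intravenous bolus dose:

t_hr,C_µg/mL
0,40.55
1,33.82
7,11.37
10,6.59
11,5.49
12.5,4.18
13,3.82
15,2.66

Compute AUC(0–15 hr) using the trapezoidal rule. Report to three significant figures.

AUC = 221 µg/mL·hr

Trapezoidal AUC_0→15:
  [0→1]: (40.55+33.82)/2 × 1 = 37.185
  [1→7]: (33.82+11.37)/2 × 6 = 135.57
  [7→10]: (11.37+6.59)/2 × 3 = 26.94
  [10→11]: (6.59+5.49)/2 × 1 = 6.04
  [11→12.5]: (5.49+4.18)/2 × 1.5 = 7.2525
  [12.5→13]: (4.18+3.82)/2 × 0.5 = 2.0
  [13→15]: (3.82+2.66)/2 × 2 = 6.48
  Sum = 221.4675 µg/mL·hr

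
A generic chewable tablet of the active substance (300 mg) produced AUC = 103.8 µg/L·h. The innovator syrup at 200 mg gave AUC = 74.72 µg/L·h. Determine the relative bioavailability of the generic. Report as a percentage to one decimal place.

F_rel = 92.6%

F_rel = (AUC_test/D_test) / (AUC_ref/D_ref)
      = (103.8/300) / (74.72/200)
      = 0.346 / 0.3736 = 0.9261 = 92.61%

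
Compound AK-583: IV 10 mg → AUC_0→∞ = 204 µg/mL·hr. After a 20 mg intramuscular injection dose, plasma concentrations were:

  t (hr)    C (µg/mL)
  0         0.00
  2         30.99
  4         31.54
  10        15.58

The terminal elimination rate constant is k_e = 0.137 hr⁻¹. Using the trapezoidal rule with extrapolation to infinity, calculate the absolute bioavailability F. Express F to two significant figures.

Trapezoidal AUC_0→10 (intramuscular injection):
  [0→2]: (0.00+30.99)/2 × 2 = 30.99
  [2→4]: (30.99+31.54)/2 × 2 = 62.53
  [4→10]: (31.54+15.58)/2 × 6 = 141.36
  Sum = 234.88 µg/mL·hr
Tail: C_last/k_e = 15.58/0.137 = 113.723
AUC_0→∞ (intramuscular injection) = 234.88 + 113.723 = 348.603 µg/mL·hr
F = (AUC_ev/D_ev)/(AUC_iv/D_iv) = (348.603/20)/(204/10) = 17.43015/20.4 = 0.8544

F = 0.85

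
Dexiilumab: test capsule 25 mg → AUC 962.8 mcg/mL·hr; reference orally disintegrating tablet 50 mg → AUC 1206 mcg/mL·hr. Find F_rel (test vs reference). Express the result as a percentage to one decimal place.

F_rel = (AUC_test/D_test) / (AUC_ref/D_ref)
      = (962.8/25) / (1206/50)
      = 38.512 / 24.12 = 1.5967 = 159.67%

F_rel = 159.7%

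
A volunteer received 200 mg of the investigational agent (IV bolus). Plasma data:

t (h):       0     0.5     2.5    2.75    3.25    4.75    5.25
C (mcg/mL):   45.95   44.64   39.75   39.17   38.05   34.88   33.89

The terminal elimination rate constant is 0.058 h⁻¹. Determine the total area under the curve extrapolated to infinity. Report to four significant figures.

AUC = 792.4 mcg/mL·h

Trapezoidal AUC_0→5.25:
  [0→0.5]: (45.95+44.64)/2 × 0.5 = 22.6475
  [0.5→2.5]: (44.64+39.75)/2 × 2 = 84.39
  [2.5→2.75]: (39.75+39.17)/2 × 0.25 = 9.865
  [2.75→3.25]: (39.17+38.05)/2 × 0.5 = 19.305
  [3.25→4.75]: (38.05+34.88)/2 × 1.5 = 54.6975
  [4.75→5.25]: (34.88+33.89)/2 × 0.5 = 17.1925
  Sum = 208.0975 mcg/mL·h
Extrapolated tail: C_last / k_e = 33.89 / 0.058 = 584.310
AUC_0→∞ = 208.0975 + 584.310 = 792.4075 mcg/mL·h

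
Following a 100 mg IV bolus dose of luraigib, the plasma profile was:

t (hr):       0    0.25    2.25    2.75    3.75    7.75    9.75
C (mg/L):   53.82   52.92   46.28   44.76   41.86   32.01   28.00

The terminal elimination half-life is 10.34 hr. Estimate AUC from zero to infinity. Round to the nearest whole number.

AUC = 804 mg/L·hr

Trapezoidal AUC_0→9.75:
  [0→0.25]: (53.82+52.92)/2 × 0.25 = 13.3425
  [0.25→2.25]: (52.92+46.28)/2 × 2 = 99.2
  [2.25→2.75]: (46.28+44.76)/2 × 0.5 = 22.76
  [2.75→3.75]: (44.76+41.86)/2 × 1 = 43.31
  [3.75→7.75]: (41.86+32.01)/2 × 4 = 147.74
  [7.75→9.75]: (32.01+28.00)/2 × 2 = 60.01
  Sum = 386.3625 mg/L·hr
k_e = ln2 / t½ = 0.693147 / 10.34 = 0.0670 hr^-1
Extrapolated tail: C_last / k_e = 28.00 / 0.067 = 417.910
AUC_0→∞ = 386.3625 + 417.910 = 804.2725 mg/L·hr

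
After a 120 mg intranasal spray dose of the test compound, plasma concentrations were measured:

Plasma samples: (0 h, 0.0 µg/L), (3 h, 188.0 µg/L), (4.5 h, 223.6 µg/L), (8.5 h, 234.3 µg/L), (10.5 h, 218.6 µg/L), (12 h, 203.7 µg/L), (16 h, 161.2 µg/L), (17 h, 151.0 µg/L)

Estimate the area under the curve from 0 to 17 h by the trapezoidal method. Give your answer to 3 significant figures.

Trapezoidal AUC_0→17:
  [0→3]: (0.0+188.0)/2 × 3 = 282.0
  [3→4.5]: (188.0+223.6)/2 × 1.5 = 308.7
  [4.5→8.5]: (223.6+234.3)/2 × 4 = 915.8
  [8.5→10.5]: (234.3+218.6)/2 × 2 = 452.9
  [10.5→12]: (218.6+203.7)/2 × 1.5 = 316.725
  [12→16]: (203.7+161.2)/2 × 4 = 729.8
  [16→17]: (161.2+151.0)/2 × 1 = 156.1
  Sum = 3162.025 µg/L·h

AUC = 3160 µg/L·h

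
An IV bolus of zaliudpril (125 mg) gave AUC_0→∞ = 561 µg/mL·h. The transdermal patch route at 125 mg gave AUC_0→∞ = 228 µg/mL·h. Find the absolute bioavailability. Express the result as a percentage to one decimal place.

F = (AUC_ev / D_ev) / (AUC_iv / D_iv)
  = (228/125) / (561/125)
  = 1.824 / 4.488 = 0.4064
  = 40.64%

F = 40.6%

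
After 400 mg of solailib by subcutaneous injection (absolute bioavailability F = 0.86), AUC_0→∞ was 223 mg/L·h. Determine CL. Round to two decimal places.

CL = 1.54 L/h

CL = F × Dose / AUC_0→∞
   = 0.86 × 400 / 223 = 1.5426 L/h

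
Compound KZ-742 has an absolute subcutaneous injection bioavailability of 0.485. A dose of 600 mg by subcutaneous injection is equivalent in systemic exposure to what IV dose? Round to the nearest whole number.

D_iv = 291 mg

Systemic exposure from an extravascular dose = F × D_ev, so the equivalent IV dose is F × D_ev.
D_iv = F × D_ev = 0.485 × 600 = 291 mg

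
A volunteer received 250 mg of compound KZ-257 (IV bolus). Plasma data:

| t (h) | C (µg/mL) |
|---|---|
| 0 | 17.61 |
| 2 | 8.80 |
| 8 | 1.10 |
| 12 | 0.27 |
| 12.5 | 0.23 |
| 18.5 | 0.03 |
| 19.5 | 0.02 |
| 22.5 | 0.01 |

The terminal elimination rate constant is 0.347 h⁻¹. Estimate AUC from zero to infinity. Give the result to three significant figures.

Trapezoidal AUC_0→22.5:
  [0→2]: (17.61+8.80)/2 × 2 = 26.41
  [2→8]: (8.80+1.10)/2 × 6 = 29.7
  [8→12]: (1.10+0.27)/2 × 4 = 2.74
  [12→12.5]: (0.27+0.23)/2 × 0.5 = 0.125
  [12.5→18.5]: (0.23+0.03)/2 × 6 = 0.78
  [18.5→19.5]: (0.03+0.02)/2 × 1 = 0.025
  [19.5→22.5]: (0.02+0.01)/2 × 3 = 0.045
  Sum = 59.825 µg/mL·h
Extrapolated tail: C_last / k_e = 0.01 / 0.347 = 0.029
AUC_0→∞ = 59.825 + 0.029 = 59.854 µg/mL·h

AUC = 59.9 µg/mL·h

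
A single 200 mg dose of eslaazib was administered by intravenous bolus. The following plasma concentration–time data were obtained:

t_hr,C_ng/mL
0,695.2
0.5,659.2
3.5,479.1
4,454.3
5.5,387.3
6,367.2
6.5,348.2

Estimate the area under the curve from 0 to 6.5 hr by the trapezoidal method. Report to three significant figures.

Trapezoidal AUC_0→6.5:
  [0→0.5]: (695.2+659.2)/2 × 0.5 = 338.6
  [0.5→3.5]: (659.2+479.1)/2 × 3 = 1707.45
  [3.5→4]: (479.1+454.3)/2 × 0.5 = 233.35
  [4→5.5]: (454.3+387.3)/2 × 1.5 = 631.2
  [5.5→6]: (387.3+367.2)/2 × 0.5 = 188.625
  [6→6.5]: (367.2+348.2)/2 × 0.5 = 178.85
  Sum = 3278.075 ng/mL·hr

AUC = 3280 ng/mL·hr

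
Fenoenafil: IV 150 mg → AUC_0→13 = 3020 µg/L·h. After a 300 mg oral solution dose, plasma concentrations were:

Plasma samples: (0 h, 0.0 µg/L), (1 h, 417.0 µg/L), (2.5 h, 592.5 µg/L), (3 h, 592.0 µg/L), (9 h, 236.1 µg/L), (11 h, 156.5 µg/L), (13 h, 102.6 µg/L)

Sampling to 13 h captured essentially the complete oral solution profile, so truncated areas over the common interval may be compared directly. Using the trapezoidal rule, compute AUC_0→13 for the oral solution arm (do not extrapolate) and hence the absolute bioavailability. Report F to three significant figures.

F = 0.728

Trapezoidal AUC_0→13 (oral solution):
  [0→1]: (0.0+417.0)/2 × 1 = 208.5
  [1→2.5]: (417.0+592.5)/2 × 1.5 = 757.125
  [2.5→3]: (592.5+592.0)/2 × 0.5 = 296.125
  [3→9]: (592.0+236.1)/2 × 6 = 2484.3
  [9→11]: (236.1+156.5)/2 × 2 = 392.6
  [11→13]: (156.5+102.6)/2 × 2 = 259.1
  Sum = 4397.75 µg/L·h
F = (AUC_ev/D_ev)/(AUC_iv/D_iv) = (4397.75/300)/(3020/150) = 14.6592/20.1333 = 0.7281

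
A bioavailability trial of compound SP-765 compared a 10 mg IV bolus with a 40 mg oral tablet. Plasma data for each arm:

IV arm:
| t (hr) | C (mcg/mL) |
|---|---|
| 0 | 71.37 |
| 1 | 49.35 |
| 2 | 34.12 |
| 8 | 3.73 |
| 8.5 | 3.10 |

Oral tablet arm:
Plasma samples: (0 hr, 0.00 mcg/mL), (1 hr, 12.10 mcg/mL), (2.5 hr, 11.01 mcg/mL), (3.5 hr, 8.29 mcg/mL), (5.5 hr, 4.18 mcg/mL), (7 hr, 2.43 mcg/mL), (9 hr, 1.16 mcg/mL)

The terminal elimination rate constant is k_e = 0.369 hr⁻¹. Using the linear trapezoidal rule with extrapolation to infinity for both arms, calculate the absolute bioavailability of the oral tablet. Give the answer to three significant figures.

Trapezoidal AUC_0→8.5 (IV):
  [0→1]: (71.37+49.35)/2 × 1 = 60.36
  [1→2]: (49.35+34.12)/2 × 1 = 41.735
  [2→8]: (34.12+3.73)/2 × 6 = 113.55
  [8→8.5]: (3.73+3.10)/2 × 0.5 = 1.7075
  Sum = 217.3525 mcg/mL·hr
IV tail: 3.10/0.369 = 8.401; AUC_iv,0→∞ = 217.3525 + 8.401 = 225.7535 mcg/mL·hr
Trapezoidal AUC_0→9 (oral tablet):
  [0→1]: (0.00+12.10)/2 × 1 = 6.05
  [1→2.5]: (12.10+11.01)/2 × 1.5 = 17.3325
  [2.5→3.5]: (11.01+8.29)/2 × 1 = 9.65
  [3.5→5.5]: (8.29+4.18)/2 × 2 = 12.47
  [5.5→7]: (4.18+2.43)/2 × 1.5 = 4.9575
  [7→9]: (2.43+1.16)/2 × 2 = 3.59
  Sum = 54.05 mcg/mL·hr
oral tablet tail: 1.16/0.369 = 3.144; AUC_ev,0→∞ = 54.05 + 3.144 = 57.194 mcg/mL·hr
F = (AUC_ev/D_ev)/(AUC_iv/D_iv) = (57.194/40)/(225.7535/10) = 1.42985/22.57535 = 0.0633

F = 0.0633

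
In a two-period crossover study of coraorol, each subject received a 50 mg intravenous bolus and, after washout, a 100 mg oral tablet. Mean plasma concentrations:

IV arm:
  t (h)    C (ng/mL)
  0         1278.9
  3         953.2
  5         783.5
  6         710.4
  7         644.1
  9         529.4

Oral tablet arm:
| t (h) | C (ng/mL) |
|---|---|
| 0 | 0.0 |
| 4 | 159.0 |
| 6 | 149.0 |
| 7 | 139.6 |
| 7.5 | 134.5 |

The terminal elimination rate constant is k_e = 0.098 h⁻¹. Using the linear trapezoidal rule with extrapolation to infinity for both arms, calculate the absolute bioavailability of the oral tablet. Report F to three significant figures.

F = 0.0845

Trapezoidal AUC_0→9 (IV):
  [0→3]: (1278.9+953.2)/2 × 3 = 3348.15
  [3→5]: (953.2+783.5)/2 × 2 = 1736.7
  [5→6]: (783.5+710.4)/2 × 1 = 746.95
  [6→7]: (710.4+644.1)/2 × 1 = 677.25
  [7→9]: (644.1+529.4)/2 × 2 = 1173.5
  Sum = 7682.55 ng/mL·h
IV tail: 529.4/0.098 = 5402.041; AUC_iv,0→∞ = 7682.55 + 5402.041 = 13084.591 ng/mL·h
Trapezoidal AUC_0→7.5 (oral tablet):
  [0→4]: (0.0+159.0)/2 × 4 = 318.0
  [4→6]: (159.0+149.0)/2 × 2 = 308.0
  [6→7]: (149.0+139.6)/2 × 1 = 144.3
  [7→7.5]: (139.6+134.5)/2 × 0.5 = 68.525
  Sum = 838.825 ng/mL·h
oral tablet tail: 134.5/0.098 = 1372.449; AUC_ev,0→∞ = 838.825 + 1372.449 = 2211.274 ng/mL·h
F = (AUC_ev/D_ev)/(AUC_iv/D_iv) = (2211.274/100)/(13084.591/50) = 22.11274/261.69182 = 0.0845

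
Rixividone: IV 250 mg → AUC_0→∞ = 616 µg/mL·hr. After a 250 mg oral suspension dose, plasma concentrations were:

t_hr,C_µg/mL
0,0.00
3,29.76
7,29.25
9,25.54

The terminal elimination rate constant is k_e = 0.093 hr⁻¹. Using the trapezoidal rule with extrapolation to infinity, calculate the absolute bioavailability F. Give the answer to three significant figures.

F = 0.799

Trapezoidal AUC_0→9 (oral suspension):
  [0→3]: (0.00+29.76)/2 × 3 = 44.64
  [3→7]: (29.76+29.25)/2 × 4 = 118.02
  [7→9]: (29.25+25.54)/2 × 2 = 54.79
  Sum = 217.45 µg/mL·hr
Tail: C_last/k_e = 25.54/0.093 = 274.624
AUC_0→∞ (oral suspension) = 217.45 + 274.624 = 492.074 µg/mL·hr
F = (AUC_ev/D_ev)/(AUC_iv/D_iv) = (492.074/250)/(616/250) = 1.968296/2.464 = 0.7988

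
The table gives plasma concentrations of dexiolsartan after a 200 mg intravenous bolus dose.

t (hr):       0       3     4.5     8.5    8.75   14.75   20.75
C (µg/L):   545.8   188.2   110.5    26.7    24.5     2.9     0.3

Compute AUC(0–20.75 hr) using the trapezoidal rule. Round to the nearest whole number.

AUC = 1698 µg/L·hr

Trapezoidal AUC_0→20.75:
  [0→3]: (545.8+188.2)/2 × 3 = 1101.0
  [3→4.5]: (188.2+110.5)/2 × 1.5 = 224.025
  [4.5→8.5]: (110.5+26.7)/2 × 4 = 274.4
  [8.5→8.75]: (26.7+24.5)/2 × 0.25 = 6.4
  [8.75→14.75]: (24.5+2.9)/2 × 6 = 82.2
  [14.75→20.75]: (2.9+0.3)/2 × 6 = 9.6
  Sum = 1697.625 µg/L·hr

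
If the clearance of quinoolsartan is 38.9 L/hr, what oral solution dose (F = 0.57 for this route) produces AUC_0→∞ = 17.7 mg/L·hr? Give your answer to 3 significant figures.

Dose = 1210 mg

Dose = CL × AUC_0→∞ / F
     = 38.9 × 17.7 / 0.57 = 1207.95 mg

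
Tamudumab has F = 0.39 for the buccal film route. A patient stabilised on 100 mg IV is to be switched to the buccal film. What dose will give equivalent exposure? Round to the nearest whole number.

D_buccal = 256 mg

For equal systemic exposure: F × D_ev = D_iv
D_ev = D_iv / F = 100 / 0.39 = 256.41 mg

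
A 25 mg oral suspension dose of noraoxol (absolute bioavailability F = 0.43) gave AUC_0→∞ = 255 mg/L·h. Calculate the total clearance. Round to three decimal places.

CL = 0.042 L/h

CL = F × Dose / AUC_0→∞
   = 0.43 × 25 / 255 = 0.0421569 L/h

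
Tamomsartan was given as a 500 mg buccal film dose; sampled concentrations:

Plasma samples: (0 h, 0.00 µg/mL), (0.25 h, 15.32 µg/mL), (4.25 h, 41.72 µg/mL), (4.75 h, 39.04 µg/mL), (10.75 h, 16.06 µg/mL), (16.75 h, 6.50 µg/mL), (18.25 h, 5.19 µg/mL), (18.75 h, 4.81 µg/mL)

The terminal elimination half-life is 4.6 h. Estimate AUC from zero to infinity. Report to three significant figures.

Trapezoidal AUC_0→18.75:
  [0→0.25]: (0.00+15.32)/2 × 0.25 = 1.915
  [0.25→4.25]: (15.32+41.72)/2 × 4 = 114.08
  [4.25→4.75]: (41.72+39.04)/2 × 0.5 = 20.19
  [4.75→10.75]: (39.04+16.06)/2 × 6 = 165.3
  [10.75→16.75]: (16.06+6.50)/2 × 6 = 67.68
  [16.75→18.25]: (6.50+5.19)/2 × 1.5 = 8.7675
  [18.25→18.75]: (5.19+4.81)/2 × 0.5 = 2.5
  Sum = 380.4325 µg/mL·h
k_e = ln2 / t½ = 0.693147 / 4.6 = 0.1507 h^-1
Extrapolated tail: C_last / k_e = 4.81 / 0.1507 = 31.918
AUC_0→∞ = 380.4325 + 31.918 = 412.3505 µg/mL·h

AUC = 412 µg/mL·h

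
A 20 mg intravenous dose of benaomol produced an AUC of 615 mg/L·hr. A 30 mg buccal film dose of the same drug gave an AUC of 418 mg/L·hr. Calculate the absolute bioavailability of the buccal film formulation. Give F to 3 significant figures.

F = 0.453

F = (AUC_ev / D_ev) / (AUC_iv / D_iv)
  = (418/30) / (615/20)
  = 13.9333 / 30.75 = 0.4531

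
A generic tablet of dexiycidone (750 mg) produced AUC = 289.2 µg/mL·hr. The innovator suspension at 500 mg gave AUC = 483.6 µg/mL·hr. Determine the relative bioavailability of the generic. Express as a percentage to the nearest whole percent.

F_rel = (AUC_test/D_test) / (AUC_ref/D_ref)
      = (289.2/750) / (483.6/500)
      = 0.3856 / 0.9672 = 0.3987 = 39.87%

F_rel = 40%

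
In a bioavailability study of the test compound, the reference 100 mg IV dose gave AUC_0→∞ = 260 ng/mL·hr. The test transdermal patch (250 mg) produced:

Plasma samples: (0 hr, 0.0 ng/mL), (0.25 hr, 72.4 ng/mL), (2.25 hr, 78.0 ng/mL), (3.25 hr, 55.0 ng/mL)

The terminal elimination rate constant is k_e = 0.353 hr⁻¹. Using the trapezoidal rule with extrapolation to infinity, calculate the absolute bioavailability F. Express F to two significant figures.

Trapezoidal AUC_0→3.25 (transdermal patch):
  [0→0.25]: (0.0+72.4)/2 × 0.25 = 9.05
  [0.25→2.25]: (72.4+78.0)/2 × 2 = 150.4
  [2.25→3.25]: (78.0+55.0)/2 × 1 = 66.5
  Sum = 225.95 ng/mL·hr
Tail: C_last/k_e = 55.0/0.353 = 155.807
AUC_0→∞ (transdermal patch) = 225.95 + 155.807 = 381.757 ng/mL·hr
F = (AUC_ev/D_ev)/(AUC_iv/D_iv) = (381.757/250)/(260/100) = 1.527028/2.6 = 0.5873

F = 0.59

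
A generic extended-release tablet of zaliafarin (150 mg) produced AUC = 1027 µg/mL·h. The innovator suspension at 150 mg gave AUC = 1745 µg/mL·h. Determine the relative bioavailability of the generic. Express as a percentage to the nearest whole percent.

F_rel = 59%

F_rel = (AUC_test/D_test) / (AUC_ref/D_ref)
      = (1027/150) / (1745/150)
      = 6.84667 / 11.6333 = 0.5885 = 58.85%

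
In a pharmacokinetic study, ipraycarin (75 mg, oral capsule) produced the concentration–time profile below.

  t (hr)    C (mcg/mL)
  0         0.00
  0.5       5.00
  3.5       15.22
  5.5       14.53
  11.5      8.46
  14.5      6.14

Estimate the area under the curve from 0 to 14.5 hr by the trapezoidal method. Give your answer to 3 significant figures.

AUC = 152 mcg/mL·hr

Trapezoidal AUC_0→14.5:
  [0→0.5]: (0.00+5.00)/2 × 0.5 = 1.25
  [0.5→3.5]: (5.00+15.22)/2 × 3 = 30.33
  [3.5→5.5]: (15.22+14.53)/2 × 2 = 29.75
  [5.5→11.5]: (14.53+8.46)/2 × 6 = 68.97
  [11.5→14.5]: (8.46+6.14)/2 × 3 = 21.9
  Sum = 152.2 mcg/mL·hr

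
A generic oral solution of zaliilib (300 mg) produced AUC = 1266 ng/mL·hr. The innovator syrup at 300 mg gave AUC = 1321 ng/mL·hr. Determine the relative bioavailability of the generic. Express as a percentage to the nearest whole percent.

F_rel = 96%

F_rel = (AUC_test/D_test) / (AUC_ref/D_ref)
      = (1266/300) / (1321/300)
      = 4.22 / 4.40333 = 0.9584 = 95.84%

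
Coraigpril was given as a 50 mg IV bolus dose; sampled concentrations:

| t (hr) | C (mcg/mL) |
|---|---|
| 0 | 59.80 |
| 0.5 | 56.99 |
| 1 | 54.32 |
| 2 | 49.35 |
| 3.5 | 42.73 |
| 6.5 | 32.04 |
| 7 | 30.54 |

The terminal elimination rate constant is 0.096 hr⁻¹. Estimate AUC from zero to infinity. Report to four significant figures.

Trapezoidal AUC_0→7:
  [0→0.5]: (59.80+56.99)/2 × 0.5 = 29.1975
  [0.5→1]: (56.99+54.32)/2 × 0.5 = 27.8275
  [1→2]: (54.32+49.35)/2 × 1 = 51.835
  [2→3.5]: (49.35+42.73)/2 × 1.5 = 69.06
  [3.5→6.5]: (42.73+32.04)/2 × 3 = 112.155
  [6.5→7]: (32.04+30.54)/2 × 0.5 = 15.645
  Sum = 305.72 mcg/mL·hr
Extrapolated tail: C_last / k_e = 30.54 / 0.096 = 318.125
AUC_0→∞ = 305.72 + 318.125 = 623.845 mcg/mL·hr

AUC = 623.8 mcg/mL·hr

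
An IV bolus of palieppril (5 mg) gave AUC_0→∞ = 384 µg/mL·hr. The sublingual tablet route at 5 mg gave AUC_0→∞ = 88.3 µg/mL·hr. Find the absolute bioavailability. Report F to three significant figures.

F = (AUC_ev / D_ev) / (AUC_iv / D_iv)
  = (88.3/5) / (384/5)
  = 17.66 / 76.8 = 0.2299

F = 0.230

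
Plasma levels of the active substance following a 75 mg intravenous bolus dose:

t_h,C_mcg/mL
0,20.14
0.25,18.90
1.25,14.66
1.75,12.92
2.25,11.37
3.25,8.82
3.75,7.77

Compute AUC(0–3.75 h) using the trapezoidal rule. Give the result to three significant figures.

Trapezoidal AUC_0→3.75:
  [0→0.25]: (20.14+18.90)/2 × 0.25 = 4.88
  [0.25→1.25]: (18.90+14.66)/2 × 1 = 16.78
  [1.25→1.75]: (14.66+12.92)/2 × 0.5 = 6.895
  [1.75→2.25]: (12.92+11.37)/2 × 0.5 = 6.0725
  [2.25→3.25]: (11.37+8.82)/2 × 1 = 10.095
  [3.25→3.75]: (8.82+7.77)/2 × 0.5 = 4.1475
  Sum = 48.87 mcg/mL·h

AUC = 48.9 mcg/mL·h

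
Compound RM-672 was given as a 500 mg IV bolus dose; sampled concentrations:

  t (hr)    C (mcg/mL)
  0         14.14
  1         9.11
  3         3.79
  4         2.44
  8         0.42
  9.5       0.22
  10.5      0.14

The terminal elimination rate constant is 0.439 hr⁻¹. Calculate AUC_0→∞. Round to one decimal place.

AUC = 34.3 mcg/mL·hr

Trapezoidal AUC_0→10.5:
  [0→1]: (14.14+9.11)/2 × 1 = 11.625
  [1→3]: (9.11+3.79)/2 × 2 = 12.9
  [3→4]: (3.79+2.44)/2 × 1 = 3.115
  [4→8]: (2.44+0.42)/2 × 4 = 5.72
  [8→9.5]: (0.42+0.22)/2 × 1.5 = 0.48
  [9.5→10.5]: (0.22+0.14)/2 × 1 = 0.18
  Sum = 34.02 mcg/mL·hr
Extrapolated tail: C_last / k_e = 0.14 / 0.439 = 0.319
AUC_0→∞ = 34.02 + 0.319 = 34.339 mcg/mL·hr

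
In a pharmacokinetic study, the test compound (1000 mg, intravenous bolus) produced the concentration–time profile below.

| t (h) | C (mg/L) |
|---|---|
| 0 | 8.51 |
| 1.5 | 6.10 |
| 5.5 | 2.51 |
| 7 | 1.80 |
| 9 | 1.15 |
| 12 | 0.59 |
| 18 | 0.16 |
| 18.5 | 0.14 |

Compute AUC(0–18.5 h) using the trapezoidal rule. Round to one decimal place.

Trapezoidal AUC_0→18.5:
  [0→1.5]: (8.51+6.10)/2 × 1.5 = 10.9575
  [1.5→5.5]: (6.10+2.51)/2 × 4 = 17.22
  [5.5→7]: (2.51+1.80)/2 × 1.5 = 3.2325
  [7→9]: (1.80+1.15)/2 × 2 = 2.95
  [9→12]: (1.15+0.59)/2 × 3 = 2.61
  [12→18]: (0.59+0.16)/2 × 6 = 2.25
  [18→18.5]: (0.16+0.14)/2 × 0.5 = 0.075
  Sum = 39.295 mg/L·h

AUC = 39.3 mg/L·h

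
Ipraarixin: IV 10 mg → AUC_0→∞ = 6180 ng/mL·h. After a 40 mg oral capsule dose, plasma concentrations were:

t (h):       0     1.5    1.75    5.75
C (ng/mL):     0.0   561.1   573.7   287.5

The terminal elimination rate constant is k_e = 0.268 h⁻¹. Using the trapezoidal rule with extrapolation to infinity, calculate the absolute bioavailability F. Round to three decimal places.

F = 0.136

Trapezoidal AUC_0→5.75 (oral capsule):
  [0→1.5]: (0.0+561.1)/2 × 1.5 = 420.825
  [1.5→1.75]: (561.1+573.7)/2 × 0.25 = 141.85
  [1.75→5.75]: (573.7+287.5)/2 × 4 = 1722.4
  Sum = 2285.075 ng/mL·h
Tail: C_last/k_e = 287.5/0.268 = 1072.761
AUC_0→∞ (oral capsule) = 2285.075 + 1072.761 = 3357.836 ng/mL·h
F = (AUC_ev/D_ev)/(AUC_iv/D_iv) = (3357.836/40)/(6180/10) = 83.9459/618 = 0.1358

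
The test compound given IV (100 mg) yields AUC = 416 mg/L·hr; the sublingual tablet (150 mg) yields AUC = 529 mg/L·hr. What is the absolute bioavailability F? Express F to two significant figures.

F = 0.85

F = (AUC_ev / D_ev) / (AUC_iv / D_iv)
  = (529/150) / (416/100)
  = 3.52667 / 4.16 = 0.8478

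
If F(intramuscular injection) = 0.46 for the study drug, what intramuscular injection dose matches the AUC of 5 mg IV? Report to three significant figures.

D_intramuscular = 10.9 mg

For equal systemic exposure: F × D_ev = D_iv
D_ev = D_iv / F = 5 / 0.46 = 10.8696 mg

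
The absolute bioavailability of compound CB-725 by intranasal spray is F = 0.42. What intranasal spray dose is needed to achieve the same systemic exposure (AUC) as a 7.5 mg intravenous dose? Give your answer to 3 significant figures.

D_intranasal = 17.9 mg

For equal systemic exposure: F × D_ev = D_iv
D_ev = D_iv / F = 7.5 / 0.42 = 17.8571 mg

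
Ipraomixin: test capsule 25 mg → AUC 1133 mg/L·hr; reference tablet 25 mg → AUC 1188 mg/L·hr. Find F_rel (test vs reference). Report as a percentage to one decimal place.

F_rel = 95.4%

F_rel = (AUC_test/D_test) / (AUC_ref/D_ref)
      = (1133/25) / (1188/25)
      = 45.32 / 47.52 = 0.9537 = 95.37%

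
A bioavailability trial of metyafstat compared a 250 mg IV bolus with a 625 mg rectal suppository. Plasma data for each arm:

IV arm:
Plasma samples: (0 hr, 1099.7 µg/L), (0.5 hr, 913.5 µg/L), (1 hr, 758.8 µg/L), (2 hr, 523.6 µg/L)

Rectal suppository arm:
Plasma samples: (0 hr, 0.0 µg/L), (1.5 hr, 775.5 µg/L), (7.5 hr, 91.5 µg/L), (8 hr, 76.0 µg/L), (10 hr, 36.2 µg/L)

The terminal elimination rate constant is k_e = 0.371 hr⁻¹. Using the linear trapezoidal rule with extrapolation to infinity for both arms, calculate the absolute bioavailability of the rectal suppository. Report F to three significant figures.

F = 0.462

Trapezoidal AUC_0→2 (IV):
  [0→0.5]: (1099.7+913.5)/2 × 0.5 = 503.3
  [0.5→1]: (913.5+758.8)/2 × 0.5 = 418.075
  [1→2]: (758.8+523.6)/2 × 1 = 641.2
  Sum = 1562.575 µg/L·hr
IV tail: 523.6/0.371 = 1411.321; AUC_iv,0→∞ = 1562.575 + 1411.321 = 2973.896 µg/L·hr
Trapezoidal AUC_0→10 (rectal suppository):
  [0→1.5]: (0.0+775.5)/2 × 1.5 = 581.625
  [1.5→7.5]: (775.5+91.5)/2 × 6 = 2601.0
  [7.5→8]: (91.5+76.0)/2 × 0.5 = 41.875
  [8→10]: (76.0+36.2)/2 × 2 = 112.2
  Sum = 3336.7 µg/L·hr
rectal suppository tail: 36.2/0.371 = 97.574; AUC_ev,0→∞ = 3336.7 + 97.574 = 3434.274 µg/L·hr
F = (AUC_ev/D_ev)/(AUC_iv/D_iv) = (3434.274/625)/(2973.896/250) = 5.4948384/11.895584 = 0.4619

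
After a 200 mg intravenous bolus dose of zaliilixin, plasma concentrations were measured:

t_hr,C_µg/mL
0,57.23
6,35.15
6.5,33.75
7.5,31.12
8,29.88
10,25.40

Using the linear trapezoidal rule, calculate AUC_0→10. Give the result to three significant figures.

AUC = 397 µg/mL·hr

Trapezoidal AUC_0→10:
  [0→6]: (57.23+35.15)/2 × 6 = 277.14
  [6→6.5]: (35.15+33.75)/2 × 0.5 = 17.225
  [6.5→7.5]: (33.75+31.12)/2 × 1 = 32.435
  [7.5→8]: (31.12+29.88)/2 × 0.5 = 15.25
  [8→10]: (29.88+25.40)/2 × 2 = 55.28
  Sum = 397.33 µg/mL·hr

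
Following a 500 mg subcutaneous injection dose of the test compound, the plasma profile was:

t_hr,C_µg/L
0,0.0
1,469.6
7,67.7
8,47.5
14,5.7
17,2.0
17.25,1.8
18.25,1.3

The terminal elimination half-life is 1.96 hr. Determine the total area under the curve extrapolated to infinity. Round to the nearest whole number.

AUC = 2081 µg/L·hr

Trapezoidal AUC_0→18.25:
  [0→1]: (0.0+469.6)/2 × 1 = 234.8
  [1→7]: (469.6+67.7)/2 × 6 = 1611.9
  [7→8]: (67.7+47.5)/2 × 1 = 57.6
  [8→14]: (47.5+5.7)/2 × 6 = 159.6
  [14→17]: (5.7+2.0)/2 × 3 = 11.55
  [17→17.25]: (2.0+1.8)/2 × 0.25 = 0.475
  [17.25→18.25]: (1.8+1.3)/2 × 1 = 1.55
  Sum = 2077.475 µg/L·hr
k_e = ln2 / t½ = 0.693147 / 1.96 = 0.3536 hr^-1
Extrapolated tail: C_last / k_e = 1.3 / 0.3536 = 3.676
AUC_0→∞ = 2077.475 + 3.676 = 2081.151 µg/L·hr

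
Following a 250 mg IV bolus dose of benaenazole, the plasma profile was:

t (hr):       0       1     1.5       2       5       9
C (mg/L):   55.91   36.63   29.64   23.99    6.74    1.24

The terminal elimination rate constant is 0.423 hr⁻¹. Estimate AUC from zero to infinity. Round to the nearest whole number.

Trapezoidal AUC_0→9:
  [0→1]: (55.91+36.63)/2 × 1 = 46.27
  [1→1.5]: (36.63+29.64)/2 × 0.5 = 16.5675
  [1.5→2]: (29.64+23.99)/2 × 0.5 = 13.4075
  [2→5]: (23.99+6.74)/2 × 3 = 46.095
  [5→9]: (6.74+1.24)/2 × 4 = 15.96
  Sum = 138.3 mg/L·hr
Extrapolated tail: C_last / k_e = 1.24 / 0.423 = 2.931
AUC_0→∞ = 138.3 + 2.931 = 141.231 mg/L·hr

AUC = 141 mg/L·hr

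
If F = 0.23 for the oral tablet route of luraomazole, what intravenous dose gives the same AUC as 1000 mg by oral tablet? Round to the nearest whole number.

Systemic exposure from an extravascular dose = F × D_ev, so the equivalent IV dose is F × D_ev.
D_iv = F × D_ev = 0.23 × 1000 = 230 mg

D_iv = 230 mg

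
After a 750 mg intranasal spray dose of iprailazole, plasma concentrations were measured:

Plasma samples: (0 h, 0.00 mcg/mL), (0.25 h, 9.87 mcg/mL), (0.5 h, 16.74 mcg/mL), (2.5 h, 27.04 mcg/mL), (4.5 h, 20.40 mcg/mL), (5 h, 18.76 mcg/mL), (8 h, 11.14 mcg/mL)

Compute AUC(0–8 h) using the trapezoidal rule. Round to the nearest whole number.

Trapezoidal AUC_0→8:
  [0→0.25]: (0.00+9.87)/2 × 0.25 = 1.23375
  [0.25→0.5]: (9.87+16.74)/2 × 0.25 = 3.32625
  [0.5→2.5]: (16.74+27.04)/2 × 2 = 43.78
  [2.5→4.5]: (27.04+20.40)/2 × 2 = 47.44
  [4.5→5]: (20.40+18.76)/2 × 0.5 = 9.79
  [5→8]: (18.76+11.14)/2 × 3 = 44.85
  Sum = 150.42 mcg/mL·h

AUC = 150 mcg/mL·h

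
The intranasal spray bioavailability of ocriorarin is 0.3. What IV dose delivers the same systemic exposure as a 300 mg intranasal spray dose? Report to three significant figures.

Systemic exposure from an extravascular dose = F × D_ev, so the equivalent IV dose is F × D_ev.
D_iv = F × D_ev = 0.3 × 300 = 90 mg

D_iv = 90.0 mg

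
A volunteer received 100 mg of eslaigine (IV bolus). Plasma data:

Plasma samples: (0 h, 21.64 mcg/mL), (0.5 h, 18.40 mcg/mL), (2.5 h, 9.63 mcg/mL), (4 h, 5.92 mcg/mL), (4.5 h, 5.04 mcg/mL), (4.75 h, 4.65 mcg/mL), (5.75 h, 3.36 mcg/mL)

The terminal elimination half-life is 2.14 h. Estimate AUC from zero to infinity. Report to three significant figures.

AUC = 68.0 mcg/mL·h

Trapezoidal AUC_0→5.75:
  [0→0.5]: (21.64+18.40)/2 × 0.5 = 10.01
  [0.5→2.5]: (18.40+9.63)/2 × 2 = 28.03
  [2.5→4]: (9.63+5.92)/2 × 1.5 = 11.6625
  [4→4.5]: (5.92+5.04)/2 × 0.5 = 2.74
  [4.5→4.75]: (5.04+4.65)/2 × 0.25 = 1.21125
  [4.75→5.75]: (4.65+3.36)/2 × 1 = 4.005
  Sum = 57.65875 mcg/mL·h
k_e = ln2 / t½ = 0.693147 / 2.14 = 0.3239 h^-1
Extrapolated tail: C_last / k_e = 3.36 / 0.3239 = 10.374
AUC_0→∞ = 57.65875 + 10.374 = 68.03275 mcg/mL·h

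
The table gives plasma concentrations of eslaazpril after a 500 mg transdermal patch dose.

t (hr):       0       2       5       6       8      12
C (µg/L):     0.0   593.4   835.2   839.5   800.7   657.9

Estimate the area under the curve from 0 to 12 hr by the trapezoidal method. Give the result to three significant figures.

AUC = 8130 µg/L·hr

Trapezoidal AUC_0→12:
  [0→2]: (0.0+593.4)/2 × 2 = 593.4
  [2→5]: (593.4+835.2)/2 × 3 = 2142.9
  [5→6]: (835.2+839.5)/2 × 1 = 837.35
  [6→8]: (839.5+800.7)/2 × 2 = 1640.2
  [8→12]: (800.7+657.9)/2 × 4 = 2917.2
  Sum = 8131.05 µg/L·hr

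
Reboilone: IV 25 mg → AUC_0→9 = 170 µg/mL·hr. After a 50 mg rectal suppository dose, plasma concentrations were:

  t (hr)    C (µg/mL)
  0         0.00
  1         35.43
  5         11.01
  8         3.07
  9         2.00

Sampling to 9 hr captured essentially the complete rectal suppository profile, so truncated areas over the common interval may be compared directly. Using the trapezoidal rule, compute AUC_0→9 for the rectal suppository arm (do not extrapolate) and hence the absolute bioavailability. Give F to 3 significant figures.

Trapezoidal AUC_0→9 (rectal suppository):
  [0→1]: (0.00+35.43)/2 × 1 = 17.715
  [1→5]: (35.43+11.01)/2 × 4 = 92.88
  [5→8]: (11.01+3.07)/2 × 3 = 21.12
  [8→9]: (3.07+2.00)/2 × 1 = 2.535
  Sum = 134.25 µg/mL·hr
F = (AUC_ev/D_ev)/(AUC_iv/D_iv) = (134.25/50)/(170/25) = 2.685/6.8 = 0.3949

F = 0.395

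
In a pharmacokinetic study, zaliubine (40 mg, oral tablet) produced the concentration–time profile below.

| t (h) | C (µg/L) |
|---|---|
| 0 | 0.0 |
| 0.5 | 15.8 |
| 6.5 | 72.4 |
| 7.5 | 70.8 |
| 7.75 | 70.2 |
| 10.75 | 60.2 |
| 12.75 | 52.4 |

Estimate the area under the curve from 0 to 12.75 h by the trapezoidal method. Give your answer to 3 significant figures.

Trapezoidal AUC_0→12.75:
  [0→0.5]: (0.0+15.8)/2 × 0.5 = 3.95
  [0.5→6.5]: (15.8+72.4)/2 × 6 = 264.6
  [6.5→7.5]: (72.4+70.8)/2 × 1 = 71.6
  [7.5→7.75]: (70.8+70.2)/2 × 0.25 = 17.625
  [7.75→10.75]: (70.2+60.2)/2 × 3 = 195.6
  [10.75→12.75]: (60.2+52.4)/2 × 2 = 112.6
  Sum = 665.975 µg/L·h

AUC = 666 µg/L·h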